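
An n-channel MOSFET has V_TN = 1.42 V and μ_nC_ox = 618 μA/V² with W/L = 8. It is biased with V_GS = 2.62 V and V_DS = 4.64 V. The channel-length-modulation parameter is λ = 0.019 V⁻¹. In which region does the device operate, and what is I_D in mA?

Saturation; I_D = 3.87 mA

k_n = μ_nC_ox · (W/L) = 4.944 mA/V².
V_ov = V_GS − V_TN = 2.62 − 1.42 = 1.2 V.
Since V_DS = 4.64 V ≥ V_ov = 1.2 V, the device is in saturation.
I_D = ½ k_n V_ov² (1 + λ V_DS) = 0.5 × 4.944 × 1.2² × (1 + 0.019 × 4.64) = 3.87 mA.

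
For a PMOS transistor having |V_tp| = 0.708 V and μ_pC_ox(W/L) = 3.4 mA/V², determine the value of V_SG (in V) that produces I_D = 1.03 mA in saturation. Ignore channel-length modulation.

In saturation I_D = ½ k_p (V_SG − |V_tp|)², so V_SG − |V_tp| = √(2 I_D / k_p) = √(2 × 1.03 / 3.4) = 0.778 V.
V_SG = 0.708 + 0.778 = 1.49 V.

V_SG = 1.49 V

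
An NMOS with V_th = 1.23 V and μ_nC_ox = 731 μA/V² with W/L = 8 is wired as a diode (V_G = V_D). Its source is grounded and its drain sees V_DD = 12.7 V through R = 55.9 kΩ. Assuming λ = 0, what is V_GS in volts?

With gate tied to drain, V_GS = V_DS ≥ V_GS − V_th, so the device is in saturation.
k_n = μ_nC_ox · (W/L) = 5.848 mA/V².
KCL at the drain: ½ k_n (V_GS − V_th)² = (V_DD − V_GS)/R.
Let x = V_GS − 1.23. Then 163 x² + x − 11.47 = 0, giving x = 0.262 V (positive root), so V_GS = 1.49 V.
I_D = (V_DD − V_GS)/R = (12.7 − 1.49) / 55.9 = 0.201 mA.

V_GS = 1.49 V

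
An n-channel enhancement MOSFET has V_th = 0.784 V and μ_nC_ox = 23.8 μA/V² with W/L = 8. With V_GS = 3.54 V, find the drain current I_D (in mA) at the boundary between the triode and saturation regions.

I_D = 0.723 mA

At the boundary V_DS = V_ov = V_GS − V_th = 3.54 − 0.784 = 2.76 V.
k_n = μ_nC_ox · (W/L) = 0.1904 mA/V².
I_D = ½ k_n V_ov² = 0.5 × 0.1904 × 2.76² = 0.723 mA.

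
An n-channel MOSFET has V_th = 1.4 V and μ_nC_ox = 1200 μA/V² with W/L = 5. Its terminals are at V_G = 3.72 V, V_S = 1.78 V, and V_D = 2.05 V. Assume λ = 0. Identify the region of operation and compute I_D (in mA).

Triode; I_D = 0.656 mA

V_GS = V_G − V_S = 3.72 − 1.78 = 1.94 V; V_DS = V_D − V_S = 2.05 − 1.78 = 0.27 V.
k_n = μ_nC_ox · (W/L) = 6 mA/V².
V_ov = V_GS − V_th = 1.94 − 1.4 = 0.54 V.
Since V_DS = 0.27 V < V_ov = 0.54 V, the device is in the triode region.
I_D = k_n [V_ov · V_DS − ½ V_DS²] = 6 × [0.54 × 0.27 − 0.5 × 0.27²] = 0.656 mA.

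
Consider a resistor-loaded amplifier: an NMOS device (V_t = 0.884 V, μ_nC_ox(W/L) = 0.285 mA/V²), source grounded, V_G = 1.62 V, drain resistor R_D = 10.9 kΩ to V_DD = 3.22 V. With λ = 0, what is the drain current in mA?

V_GS = V_G = 1.62 V, so V_ov = 1.62 − 0.884 = 0.736 V.
Assume saturation: I_D = ½ k_n V_ov² = 0.5 × 0.285 × 0.736² = 0.0772 mA, giving V_DS = V_DD − I_D R_D = 3.22 − 0.0772 × 10.9 = 2.38 V.
V_DS = 2.38 V ≥ V_ov = 0.736 V, confirming saturation.

I_D = 0.0772 mA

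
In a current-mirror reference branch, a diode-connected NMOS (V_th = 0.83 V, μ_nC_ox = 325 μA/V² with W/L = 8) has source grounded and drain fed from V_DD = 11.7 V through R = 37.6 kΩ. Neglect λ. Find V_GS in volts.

V_GS = 1.29 V

With gate tied to drain, V_GS = V_DS ≥ V_GS − V_th, so the device is in saturation.
k_n = μ_nC_ox · (W/L) = 2.6 mA/V².
KCL at the drain: ½ k_n (V_GS − V_th)² = (V_DD − V_GS)/R.
Let x = V_GS − 0.83. Then 48.9 x² + x − 10.87 = 0, giving x = 0.461 V (positive root), so V_GS = 1.29 V.
I_D = (V_DD − V_GS)/R = (11.7 − 1.29) / 37.6 = 0.277 mA.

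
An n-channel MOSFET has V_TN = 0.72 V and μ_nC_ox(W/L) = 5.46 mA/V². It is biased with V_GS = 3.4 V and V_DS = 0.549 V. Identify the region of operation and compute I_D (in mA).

V_ov = V_GS − V_TN = 3.4 − 0.72 = 2.68 V.
Since V_DS = 0.549 V < V_ov = 2.68 V, the device is in the triode region.
I_D = k_n [V_ov · V_DS − ½ V_DS²] = 5.46 × [2.68 × 0.549 − 0.5 × 0.549²] = 7.21 mA.

Triode; I_D = 7.21 mA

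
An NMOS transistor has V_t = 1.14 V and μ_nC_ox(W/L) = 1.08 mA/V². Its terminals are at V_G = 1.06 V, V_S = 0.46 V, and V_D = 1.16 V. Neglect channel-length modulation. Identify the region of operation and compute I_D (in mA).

Cutoff; I_D = 0 mA

V_GS = V_G − V_S = 1.06 − 0.46 = 0.6 V; V_DS = V_D − V_S = 1.16 − 0.46 = 0.7 V.
V_GS = 0.6 V < V_t = 1.14 V, so the transistor is in cutoff.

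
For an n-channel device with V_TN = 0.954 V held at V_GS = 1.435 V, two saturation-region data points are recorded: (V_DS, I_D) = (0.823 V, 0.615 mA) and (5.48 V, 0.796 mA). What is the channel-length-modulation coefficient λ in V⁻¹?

With V_GS fixed, I_D ∝ (1 + λ V_DS) in saturation, so I_D2/I_D1 = (1 + λ V_DS2)/(1 + λ V_DS1).
0.796/0.615 = 1.294 = (1 + 5.48 λ)/(1 + 0.823 λ).
Solving: λ (I_D1 V_DS2 − I_D2 V_DS1) = I_D2 − I_D1, so λ = (0.796 − 0.615) / (0.615 × 5.48 − 0.796 × 0.823) = 0.181 / 2.72 = 0.0667 V⁻¹.

λ = 0.0667 V⁻¹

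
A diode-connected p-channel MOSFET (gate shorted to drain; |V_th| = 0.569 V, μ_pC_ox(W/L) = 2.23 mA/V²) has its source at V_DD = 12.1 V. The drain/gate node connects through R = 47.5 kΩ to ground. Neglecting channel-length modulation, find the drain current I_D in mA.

With gate tied to drain, V_SG = V_SD ≥ V_SG − |V_th|, so the device is in saturation.
KCL at the drain: ½ k_p (V_SG − |V_th|)² = (V_DD − V_SG)/R.
Let x = V_SG − 0.569. Then 53 x² + x − 11.53 = 0, giving x = 0.457 V (positive root), so V_SG = 1.03 V.
I_D = (V_DD − V_SG)/R = (12.1 − 1.03) / 47.5 = 0.233 mA.

I_D = 0.233 mA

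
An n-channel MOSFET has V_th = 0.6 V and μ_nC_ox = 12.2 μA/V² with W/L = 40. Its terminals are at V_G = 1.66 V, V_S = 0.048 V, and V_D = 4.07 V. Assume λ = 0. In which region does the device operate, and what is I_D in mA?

Saturation; I_D = 0.250 mA

V_GS = V_G − V_S = 1.66 − 0.048 = 1.61 V; V_DS = V_D − V_S = 4.07 − 0.048 = 4.02 V.
k_n = μ_nC_ox · (W/L) = 0.488 mA/V².
V_ov = V_GS − V_th = 1.61 − 0.6 = 1.01 V.
Since V_DS = 4.02 V ≥ V_ov = 1.01 V, the device is in saturation.
I_D = ½ k_n V_ov² = 0.5 × 0.488 × 1.01² = 0.25 mA.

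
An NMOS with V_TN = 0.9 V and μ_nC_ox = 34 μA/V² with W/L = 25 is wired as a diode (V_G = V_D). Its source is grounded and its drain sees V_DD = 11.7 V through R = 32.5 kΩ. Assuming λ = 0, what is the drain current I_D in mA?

I_D = 0.306 mA

With gate tied to drain, V_GS = V_DS ≥ V_GS − V_TN, so the device is in saturation.
k_n = μ_nC_ox · (W/L) = 0.85 mA/V².
KCL at the drain: ½ k_n (V_GS − V_TN)² = (V_DD − V_GS)/R.
Let x = V_GS − 0.9. Then 13.8 x² + x − 10.8 = 0, giving x = 0.849 V (positive root), so V_GS = 1.75 V.
I_D = (V_DD − V_GS)/R = (11.7 − 1.75) / 32.5 = 0.306 mA.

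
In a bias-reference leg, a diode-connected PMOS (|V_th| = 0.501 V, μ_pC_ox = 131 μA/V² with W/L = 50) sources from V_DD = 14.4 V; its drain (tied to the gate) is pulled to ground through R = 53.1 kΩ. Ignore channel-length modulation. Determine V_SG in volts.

With gate tied to drain, V_SG = V_SD ≥ V_SG − |V_th|, so the device is in saturation.
k_p = μ_pC_ox · (W/L) = 6.55 mA/V².
KCL at the drain: ½ k_p (V_SG − |V_th|)² = (V_DD − V_SG)/R.
Let x = V_SG − 0.501. Then 174 x² + x − 13.9 = 0, giving x = 0.28 V (positive root), so V_SG = 0.781 V.
I_D = (V_DD − V_SG)/R = (14.4 − 0.781) / 53.1 = 0.256 mA.

V_SG = 0.781 V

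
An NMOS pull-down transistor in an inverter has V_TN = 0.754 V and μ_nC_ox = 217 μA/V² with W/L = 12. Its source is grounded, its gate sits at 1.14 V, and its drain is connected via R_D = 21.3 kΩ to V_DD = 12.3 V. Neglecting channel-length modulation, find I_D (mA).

V_GS = V_G = 1.14 V, so V_ov = 1.14 − 0.754 = 0.386 V.
k_n = μ_nC_ox · (W/L) = 2.604 mA/V².
Assume saturation: I_D = ½ k_n V_ov² = 0.5 × 2.604 × 0.386² = 0.194 mA, giving V_DS = V_DD − I_D R_D = 12.3 − 0.194 × 21.3 = 8.17 V.
V_DS = 8.17 V ≥ V_ov = 0.386 V, confirming saturation.

I_D = 0.194 mA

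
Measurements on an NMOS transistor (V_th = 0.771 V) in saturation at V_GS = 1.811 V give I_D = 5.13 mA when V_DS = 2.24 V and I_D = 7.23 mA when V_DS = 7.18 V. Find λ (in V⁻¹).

λ = 0.102 V⁻¹

With V_GS fixed, I_D ∝ (1 + λ V_DS) in saturation, so I_D2/I_D1 = (1 + λ V_DS2)/(1 + λ V_DS1).
7.23/5.13 = 1.409 = (1 + 7.18 λ)/(1 + 2.24 λ).
Solving: λ (I_D1 V_DS2 − I_D2 V_DS1) = I_D2 − I_D1, so λ = (7.23 − 5.13) / (5.13 × 7.18 − 7.23 × 2.24) = 2.1 / 20.6 = 0.102 V⁻¹.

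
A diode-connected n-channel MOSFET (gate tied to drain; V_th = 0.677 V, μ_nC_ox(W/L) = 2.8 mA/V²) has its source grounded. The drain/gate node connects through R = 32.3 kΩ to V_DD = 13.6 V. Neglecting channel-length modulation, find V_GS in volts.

V_GS = 1.20 V

With gate tied to drain, V_GS = V_DS ≥ V_GS − V_th, so the device is in saturation.
KCL at the drain: ½ k_n (V_GS − V_th)² = (V_DD − V_GS)/R.
Let x = V_GS − 0.677. Then 45.2 x² + x − 12.92 = 0, giving x = 0.524 V (positive root), so V_GS = 1.2 V.
I_D = (V_DD − V_GS)/R = (13.6 − 1.2) / 32.3 = 0.384 mA.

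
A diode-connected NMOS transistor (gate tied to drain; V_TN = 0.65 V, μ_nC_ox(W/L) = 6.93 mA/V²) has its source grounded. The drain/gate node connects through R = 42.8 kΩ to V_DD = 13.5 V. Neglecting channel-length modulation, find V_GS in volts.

V_GS = 0.941 V

With gate tied to drain, V_GS = V_DS ≥ V_GS − V_TN, so the device is in saturation.
KCL at the drain: ½ k_n (V_GS − V_TN)² = (V_DD − V_GS)/R.
Let x = V_GS − 0.65. Then 148 x² + x − 12.85 = 0, giving x = 0.291 V (positive root), so V_GS = 0.941 V.
I_D = (V_DD − V_GS)/R = (13.5 − 0.941) / 42.8 = 0.293 mA.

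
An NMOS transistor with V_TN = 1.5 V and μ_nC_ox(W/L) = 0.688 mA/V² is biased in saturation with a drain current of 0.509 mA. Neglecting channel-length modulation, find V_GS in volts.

In saturation I_D = ½ k_n (V_GS − V_TN)², so V_GS − V_TN = √(2 I_D / k_n) = √(2 × 0.509 / 0.688) = 1.22 V.
V_GS = 1.5 + 1.22 = 2.72 V.

V_GS = 2.72 V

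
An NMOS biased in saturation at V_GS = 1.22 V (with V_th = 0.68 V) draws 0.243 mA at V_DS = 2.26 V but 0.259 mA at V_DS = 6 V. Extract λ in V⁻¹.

λ = 0.0183 V⁻¹

With V_GS fixed, I_D ∝ (1 + λ V_DS) in saturation, so I_D2/I_D1 = (1 + λ V_DS2)/(1 + λ V_DS1).
0.259/0.243 = 1.066 = (1 + 6 λ)/(1 + 2.26 λ).
Solving: λ (I_D1 V_DS2 − I_D2 V_DS1) = I_D2 − I_D1, so λ = (0.259 − 0.243) / (0.243 × 6 − 0.259 × 2.26) = 0.016 / 0.873 = 0.0183 V⁻¹.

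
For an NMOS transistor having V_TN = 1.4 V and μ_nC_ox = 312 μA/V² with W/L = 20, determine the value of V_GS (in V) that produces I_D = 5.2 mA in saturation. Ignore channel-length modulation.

k_n = μ_nC_ox · (W/L) = 6.24 mA/V².
In saturation I_D = ½ k_n (V_GS − V_TN)², so V_GS − V_TN = √(2 I_D / k_n) = √(2 × 5.2 / 6.24) = 1.29 V.
V_GS = 1.4 + 1.29 = 2.69 V.

V_GS = 2.69 V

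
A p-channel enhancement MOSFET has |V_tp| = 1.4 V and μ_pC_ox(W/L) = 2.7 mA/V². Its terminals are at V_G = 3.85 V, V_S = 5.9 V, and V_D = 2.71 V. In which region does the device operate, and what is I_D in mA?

Saturation; I_D = 0.570 mA

V_SG = V_S − V_G = 5.9 − 3.85 = 2.05 V; V_SD = V_S − V_D = 5.9 − 2.71 = 3.19 V.
V_ov = V_SG − |V_tp| = 2.05 − 1.4 = 0.65 V.
Since V_SD = 3.19 V ≥ V_ov = 0.65 V, the device is in saturation.
I_D = ½ k_p V_ov² = 0.5 × 2.7 × 0.65² = 0.57 mA.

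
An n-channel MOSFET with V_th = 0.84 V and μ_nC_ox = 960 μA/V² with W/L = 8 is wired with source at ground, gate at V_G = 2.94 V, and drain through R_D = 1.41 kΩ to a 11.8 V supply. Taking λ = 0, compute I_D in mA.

V_GS = V_G = 2.94 V, so V_ov = 2.94 − 0.84 = 2.1 V.
k_n = μ_nC_ox · (W/L) = 7.68 mA/V².
Assume saturation: I_D = ½ k_n V_ov² = 0.5 × 7.68 × 2.1² = 16.9 mA, giving V_DS = V_DD − I_D R_D = 11.8 − 16.9 × 1.41 = -12.1 V.
But -12.1 V < V_ov = 2.1 V, so the device is actually in triode.
In triode I_D = k_n[V_ov V_DS − ½ V_DS²] and I_D = (V_DD − V_DS)/R_D. Equating: 5.41 V_DS² − 23.74 V_DS + 11.8 = 0, giving V_DS = 0.572 V (the root below V_ov).
I_D = (11.8 − 0.572) / 1.41 = 7.96 mA.

I_D = 7.96 mA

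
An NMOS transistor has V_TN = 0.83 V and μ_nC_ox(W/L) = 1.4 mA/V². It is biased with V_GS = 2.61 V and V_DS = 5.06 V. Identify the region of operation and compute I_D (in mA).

V_ov = V_GS − V_TN = 2.61 − 0.83 = 1.78 V.
Since V_DS = 5.06 V ≥ V_ov = 1.78 V, the device is in saturation.
I_D = ½ k_n V_ov² = 0.5 × 1.4 × 1.78² = 2.22 mA.

Saturation; I_D = 2.22 mA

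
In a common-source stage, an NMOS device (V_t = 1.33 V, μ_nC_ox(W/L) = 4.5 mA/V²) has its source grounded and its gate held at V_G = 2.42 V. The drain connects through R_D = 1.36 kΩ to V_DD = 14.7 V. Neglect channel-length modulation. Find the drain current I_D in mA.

V_GS = V_G = 2.42 V, so V_ov = 2.42 − 1.33 = 1.09 V.
Assume saturation: I_D = ½ k_n V_ov² = 0.5 × 4.5 × 1.09² = 2.67 mA, giving V_DS = V_DD − I_D R_D = 14.7 − 2.67 × 1.36 = 11.1 V.
V_DS = 11.1 V ≥ V_ov = 1.09 V, confirming saturation.

I_D = 2.67 mA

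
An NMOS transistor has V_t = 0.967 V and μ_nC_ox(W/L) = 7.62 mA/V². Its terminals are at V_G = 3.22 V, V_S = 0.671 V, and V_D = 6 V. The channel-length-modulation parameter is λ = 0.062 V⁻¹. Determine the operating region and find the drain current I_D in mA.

V_GS = V_G − V_S = 3.22 − 0.671 = 2.55 V; V_DS = V_D − V_S = 6 − 0.671 = 5.33 V.
V_ov = V_GS − V_t = 2.55 − 0.967 = 1.58 V.
Since V_DS = 5.33 V ≥ V_ov = 1.58 V, the device is in saturation.
I_D = ½ k_n V_ov² (1 + λ V_DS) = 0.5 × 7.62 × 1.58² × (1 + 0.062 × 5.33) = 12.7 mA.

Saturation; I_D = 12.7 mA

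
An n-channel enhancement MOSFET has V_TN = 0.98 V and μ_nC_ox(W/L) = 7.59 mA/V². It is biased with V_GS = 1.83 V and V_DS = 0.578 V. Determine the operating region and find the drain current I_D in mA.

Triode; I_D = 2.46 mA

V_ov = V_GS − V_TN = 1.83 − 0.98 = 0.85 V.
Since V_DS = 0.578 V < V_ov = 0.85 V, the device is in the triode region.
I_D = k_n [V_ov · V_DS − ½ V_DS²] = 7.59 × [0.85 × 0.578 − 0.5 × 0.578²] = 2.46 mA.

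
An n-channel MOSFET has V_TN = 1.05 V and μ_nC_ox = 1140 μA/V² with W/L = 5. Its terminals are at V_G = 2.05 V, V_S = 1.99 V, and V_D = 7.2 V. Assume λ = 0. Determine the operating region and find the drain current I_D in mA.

V_GS = V_G − V_S = 2.05 − 1.99 = 0.06 V; V_DS = V_D − V_S = 7.2 − 1.99 = 5.21 V.
V_GS = 0.06 V < V_TN = 1.05 V, so the transistor is in cutoff.

Cutoff; I_D = 0 mA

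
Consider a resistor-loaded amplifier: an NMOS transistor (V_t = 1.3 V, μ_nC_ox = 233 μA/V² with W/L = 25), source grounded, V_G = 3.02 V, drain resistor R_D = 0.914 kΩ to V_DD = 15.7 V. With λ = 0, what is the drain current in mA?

V_GS = V_G = 3.02 V, so V_ov = 3.02 − 1.3 = 1.72 V.
k_n = μ_nC_ox · (W/L) = 5.825 mA/V².
Assume saturation: I_D = ½ k_n V_ov² = 0.5 × 5.825 × 1.72² = 8.62 mA, giving V_DS = V_DD − I_D R_D = 15.7 − 8.62 × 0.914 = 7.82 V.
V_DS = 7.82 V ≥ V_ov = 1.72 V, confirming saturation.

I_D = 8.62 mA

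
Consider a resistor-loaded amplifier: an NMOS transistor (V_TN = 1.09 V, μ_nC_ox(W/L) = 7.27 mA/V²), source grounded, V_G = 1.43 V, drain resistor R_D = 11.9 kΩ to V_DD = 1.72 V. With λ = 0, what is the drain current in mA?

V_GS = V_G = 1.43 V, so V_ov = 1.43 − 1.09 = 0.34 V.
Assume saturation: I_D = ½ k_n V_ov² = 0.5 × 7.27 × 0.34² = 0.42 mA, giving V_DS = V_DD − I_D R_D = 1.72 − 0.42 × 11.9 = -3.28 V.
But -3.28 V < V_ov = 0.34 V, so the device is actually in triode.
In triode I_D = k_n[V_ov V_DS − ½ V_DS²] and I_D = (V_DD − V_DS)/R_D. Equating: 43.3 V_DS² − 30.41 V_DS + 1.72 = 0, giving V_DS = 0.062 V (the root below V_ov).
I_D = (1.72 − 0.062) / 11.9 = 0.139 mA.

I_D = 0.139 mA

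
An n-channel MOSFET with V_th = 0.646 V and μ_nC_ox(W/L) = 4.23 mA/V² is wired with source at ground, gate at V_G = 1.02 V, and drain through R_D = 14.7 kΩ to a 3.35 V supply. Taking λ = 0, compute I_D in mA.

V_GS = V_G = 1.02 V, so V_ov = 1.02 − 0.646 = 0.374 V.
Assume saturation: I_D = ½ k_n V_ov² = 0.5 × 4.23 × 0.374² = 0.296 mA, giving V_DS = V_DD − I_D R_D = 3.35 − 0.296 × 14.7 = -0.999 V.
But -0.999 V < V_ov = 0.374 V, so the device is actually in triode.
In triode I_D = k_n[V_ov V_DS − ½ V_DS²] and I_D = (V_DD − V_DS)/R_D. Equating: 31.1 V_DS² − 24.26 V_DS + 3.35 = 0, giving V_DS = 0.179 V (the root below V_ov).
I_D = (3.35 − 0.179) / 14.7 = 0.216 mA.

I_D = 0.216 mA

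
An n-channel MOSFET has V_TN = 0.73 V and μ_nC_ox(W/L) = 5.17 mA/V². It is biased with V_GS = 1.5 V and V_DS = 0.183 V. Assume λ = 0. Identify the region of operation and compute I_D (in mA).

V_ov = V_GS − V_TN = 1.5 − 0.73 = 0.77 V.
Since V_DS = 0.183 V < V_ov = 0.77 V, the device is in the triode region.
I_D = k_n [V_ov · V_DS − ½ V_DS²] = 5.17 × [0.77 × 0.183 − 0.5 × 0.183²] = 0.642 mA.

Triode; I_D = 0.642 mA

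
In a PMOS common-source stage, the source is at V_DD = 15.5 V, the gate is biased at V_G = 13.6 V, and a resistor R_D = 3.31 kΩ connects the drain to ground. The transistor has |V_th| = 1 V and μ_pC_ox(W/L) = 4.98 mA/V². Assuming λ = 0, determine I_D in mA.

I_D = 2.02 mA

V_SG = V_DD − V_G = 15.5 − 13.6 = 1.9 V, so V_ov = 1.9 − 1 = 0.9 V.
Assume saturation: I_D = ½ k_p V_ov² = 0.5 × 4.98 × 0.9² = 2.02 mA, giving V_SD = V_DD − I_D R_D = 15.5 − 2.02 × 3.31 = 8.82 V.
V_SD = 8.82 V ≥ V_ov = 0.9 V, confirming saturation.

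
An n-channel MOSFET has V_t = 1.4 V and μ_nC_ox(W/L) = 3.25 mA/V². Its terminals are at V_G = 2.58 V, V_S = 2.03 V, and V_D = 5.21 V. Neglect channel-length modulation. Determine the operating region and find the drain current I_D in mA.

Cutoff; I_D = 0 mA

V_GS = V_G − V_S = 2.58 − 2.03 = 0.55 V; V_DS = V_D − V_S = 5.21 − 2.03 = 3.18 V.
V_GS = 0.55 V < V_t = 1.4 V, so the transistor is in cutoff.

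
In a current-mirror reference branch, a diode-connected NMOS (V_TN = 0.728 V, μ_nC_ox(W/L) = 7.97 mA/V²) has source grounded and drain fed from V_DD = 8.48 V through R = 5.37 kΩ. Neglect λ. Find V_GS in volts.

V_GS = 1.31 V

With gate tied to drain, V_GS = V_DS ≥ V_GS − V_TN, so the device is in saturation.
KCL at the drain: ½ k_n (V_GS − V_TN)² = (V_DD − V_GS)/R.
Let x = V_GS − 0.728. Then 21.4 x² + x − 7.752 = 0, giving x = 0.579 V (positive root), so V_GS = 1.31 V.
I_D = (V_DD − V_GS)/R = (8.48 − 1.31) / 5.37 = 1.34 mA.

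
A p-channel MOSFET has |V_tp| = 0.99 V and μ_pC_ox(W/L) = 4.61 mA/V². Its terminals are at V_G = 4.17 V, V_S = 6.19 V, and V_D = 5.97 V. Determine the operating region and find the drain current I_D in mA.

V_SG = V_S − V_G = 6.19 − 4.17 = 2.02 V; V_SD = V_S − V_D = 6.19 − 5.97 = 0.22 V.
V_ov = V_SG − |V_tp| = 2.02 − 0.99 = 1.03 V.
Since V_SD = 0.22 V < V_ov = 1.03 V, the device is in the triode region.
I_D = k_p [V_ov · V_SD − ½ V_SD²] = 4.61 × [1.03 × 0.22 − 0.5 × 0.22²] = 0.933 mA.

Triode; I_D = 0.933 mA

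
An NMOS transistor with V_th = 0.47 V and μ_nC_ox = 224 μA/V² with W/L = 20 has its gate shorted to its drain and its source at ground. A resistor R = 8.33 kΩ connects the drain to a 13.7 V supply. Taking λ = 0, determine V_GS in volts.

With gate tied to drain, V_GS = V_DS ≥ V_GS − V_th, so the device is in saturation.
k_n = μ_nC_ox · (W/L) = 4.48 mA/V².
KCL at the drain: ½ k_n (V_GS − V_th)² = (V_DD − V_GS)/R.
Let x = V_GS − 0.47. Then 18.7 x² + x − 13.23 = 0, giving x = 0.816 V (positive root), so V_GS = 1.29 V.
I_D = (V_DD − V_GS)/R = (13.7 − 1.29) / 8.33 = 1.49 mA.

V_GS = 1.29 V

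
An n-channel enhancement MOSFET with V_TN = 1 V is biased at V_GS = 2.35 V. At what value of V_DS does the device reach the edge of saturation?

The boundary between triode and saturation is V_DS = V_GS − V_TN = V_ov.
V_ov = 2.35 − 1 = 1.35 V.

V_DS,sat = 1.35 V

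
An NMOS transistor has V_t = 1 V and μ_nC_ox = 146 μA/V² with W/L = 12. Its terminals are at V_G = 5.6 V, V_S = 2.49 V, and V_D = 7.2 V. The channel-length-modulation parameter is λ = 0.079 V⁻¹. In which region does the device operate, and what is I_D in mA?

V_GS = V_G − V_S = 5.6 − 2.49 = 3.11 V; V_DS = V_D − V_S = 7.2 − 2.49 = 4.71 V.
k_n = μ_nC_ox · (W/L) = 1.752 mA/V².
V_ov = V_GS − V_t = 3.11 − 1 = 2.11 V.
Since V_DS = 4.71 V ≥ V_ov = 2.11 V, the device is in saturation.
I_D = ½ k_n V_ov² (1 + λ V_DS) = 0.5 × 1.752 × 2.11² × (1 + 0.079 × 4.71) = 5.35 mA.

Saturation; I_D = 5.35 mA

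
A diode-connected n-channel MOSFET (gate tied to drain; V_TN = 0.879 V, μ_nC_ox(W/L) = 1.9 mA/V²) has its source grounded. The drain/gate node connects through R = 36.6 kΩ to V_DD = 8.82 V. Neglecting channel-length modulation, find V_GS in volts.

V_GS = 1.34 V

With gate tied to drain, V_GS = V_DS ≥ V_GS − V_TN, so the device is in saturation.
KCL at the drain: ½ k_n (V_GS − V_TN)² = (V_DD − V_GS)/R.
Let x = V_GS − 0.879. Then 34.8 x² + x − 7.941 = 0, giving x = 0.464 V (positive root), so V_GS = 1.34 V.
I_D = (V_DD − V_GS)/R = (8.82 − 1.34) / 36.6 = 0.204 mA.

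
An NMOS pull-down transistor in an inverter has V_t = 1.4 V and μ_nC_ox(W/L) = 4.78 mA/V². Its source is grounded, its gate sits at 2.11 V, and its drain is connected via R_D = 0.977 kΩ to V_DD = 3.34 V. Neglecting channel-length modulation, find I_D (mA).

I_D = 1.20 mA

V_GS = V_G = 2.11 V, so V_ov = 2.11 − 1.4 = 0.71 V.
Assume saturation: I_D = ½ k_n V_ov² = 0.5 × 4.78 × 0.71² = 1.2 mA, giving V_DS = V_DD − I_D R_D = 3.34 − 1.2 × 0.977 = 2.16 V.
V_DS = 2.16 V ≥ V_ov = 0.71 V, confirming saturation.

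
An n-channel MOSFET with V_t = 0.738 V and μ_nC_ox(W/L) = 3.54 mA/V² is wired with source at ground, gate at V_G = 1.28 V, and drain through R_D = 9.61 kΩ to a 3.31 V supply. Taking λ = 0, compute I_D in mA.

I_D = 0.323 mA

V_GS = V_G = 1.28 V, so V_ov = 1.28 − 0.738 = 0.542 V.
Assume saturation: I_D = ½ k_n V_ov² = 0.5 × 3.54 × 0.542² = 0.52 mA, giving V_DS = V_DD − I_D R_D = 3.31 − 0.52 × 9.61 = -1.69 V.
But -1.69 V < V_ov = 0.542 V, so the device is actually in triode.
In triode I_D = k_n[V_ov V_DS − ½ V_DS²] and I_D = (V_DD − V_DS)/R_D. Equating: 17 V_DS² − 19.44 V_DS + 3.31 = 0, giving V_DS = 0.208 V (the root below V_ov).
I_D = (3.31 − 0.208) / 9.61 = 0.323 mA.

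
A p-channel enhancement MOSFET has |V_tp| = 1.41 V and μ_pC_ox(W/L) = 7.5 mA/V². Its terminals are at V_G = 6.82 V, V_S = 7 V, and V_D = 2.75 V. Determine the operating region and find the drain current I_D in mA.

V_SG = V_S − V_G = 7 − 6.82 = 0.18 V; V_SD = V_S − V_D = 7 − 2.75 = 4.25 V.
V_SG = 0.18 V < |V_tp| = 1.41 V, so the transistor is in cutoff.

Cutoff; I_D = 0 mA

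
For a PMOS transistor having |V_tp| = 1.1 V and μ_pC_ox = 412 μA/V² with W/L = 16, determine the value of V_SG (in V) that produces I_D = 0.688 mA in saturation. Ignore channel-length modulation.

k_p = μ_pC_ox · (W/L) = 6.592 mA/V².
In saturation I_D = ½ k_p (V_SG − |V_tp|)², so V_SG − |V_tp| = √(2 I_D / k_p) = √(2 × 0.688 / 6.592) = 0.457 V.
V_SG = 1.1 + 0.457 = 1.56 V.

V_SG = 1.56 V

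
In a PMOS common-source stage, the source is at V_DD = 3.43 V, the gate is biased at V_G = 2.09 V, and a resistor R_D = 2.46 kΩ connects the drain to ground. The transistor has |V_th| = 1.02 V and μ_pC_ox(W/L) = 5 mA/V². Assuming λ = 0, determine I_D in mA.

V_SG = V_DD − V_G = 3.43 − 2.09 = 1.34 V, so V_ov = 1.34 − 1.02 = 0.32 V.
Assume saturation: I_D = ½ k_p V_ov² = 0.5 × 5 × 0.32² = 0.256 mA, giving V_SD = V_DD − I_D R_D = 3.43 − 0.256 × 2.46 = 2.8 V.
V_SD = 2.8 V ≥ V_ov = 0.32 V, confirming saturation.

I_D = 0.256 mA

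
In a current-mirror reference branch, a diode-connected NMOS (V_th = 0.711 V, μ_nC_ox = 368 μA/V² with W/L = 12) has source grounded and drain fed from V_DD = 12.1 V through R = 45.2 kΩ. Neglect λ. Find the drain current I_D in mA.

I_D = 0.245 mA

With gate tied to drain, V_GS = V_DS ≥ V_GS − V_th, so the device is in saturation.
k_n = μ_nC_ox · (W/L) = 4.416 mA/V².
KCL at the drain: ½ k_n (V_GS − V_th)² = (V_DD − V_GS)/R.
Let x = V_GS − 0.711. Then 99.8 x² + x − 11.39 = 0, giving x = 0.333 V (positive root), so V_GS = 1.04 V.
I_D = (V_DD − V_GS)/R = (12.1 − 1.04) / 45.2 = 0.245 mA.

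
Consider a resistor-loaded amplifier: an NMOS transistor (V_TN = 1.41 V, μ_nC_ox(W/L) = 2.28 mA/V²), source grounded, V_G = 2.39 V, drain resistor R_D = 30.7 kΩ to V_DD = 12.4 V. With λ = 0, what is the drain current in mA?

I_D = 0.397 mA

V_GS = V_G = 2.39 V, so V_ov = 2.39 − 1.41 = 0.98 V.
Assume saturation: I_D = ½ k_n V_ov² = 0.5 × 2.28 × 0.98² = 1.09 mA, giving V_DS = V_DD − I_D R_D = 12.4 − 1.09 × 30.7 = -21.2 V.
But -21.2 V < V_ov = 0.98 V, so the device is actually in triode.
In triode I_D = k_n[V_ov V_DS − ½ V_DS²] and I_D = (V_DD − V_DS)/R_D. Equating: 35 V_DS² − 69.6 V_DS + 12.4 = 0, giving V_DS = 0.198 V (the root below V_ov).
I_D = (12.4 − 0.198) / 30.7 = 0.397 mA.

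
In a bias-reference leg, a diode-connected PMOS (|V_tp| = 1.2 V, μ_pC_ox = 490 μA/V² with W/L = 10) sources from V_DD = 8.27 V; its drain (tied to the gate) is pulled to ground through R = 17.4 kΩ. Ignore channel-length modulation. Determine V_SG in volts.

V_SG = 1.60 V

With gate tied to drain, V_SG = V_SD ≥ V_SG − |V_tp|, so the device is in saturation.
k_p = μ_pC_ox · (W/L) = 4.9 mA/V².
KCL at the drain: ½ k_p (V_SG − |V_tp|)² = (V_DD − V_SG)/R.
Let x = V_SG − 1.2. Then 42.6 x² + x − 7.07 = 0, giving x = 0.396 V (positive root), so V_SG = 1.6 V.
I_D = (V_DD − V_SG)/R = (8.27 − 1.6) / 17.4 = 0.384 mA.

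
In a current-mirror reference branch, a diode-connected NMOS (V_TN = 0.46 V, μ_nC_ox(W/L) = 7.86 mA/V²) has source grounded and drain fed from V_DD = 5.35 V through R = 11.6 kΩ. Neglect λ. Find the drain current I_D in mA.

With gate tied to drain, V_GS = V_DS ≥ V_GS − V_TN, so the device is in saturation.
KCL at the drain: ½ k_n (V_GS − V_TN)² = (V_DD − V_GS)/R.
Let x = V_GS − 0.46. Then 45.6 x² + x − 4.89 = 0, giving x = 0.317 V (positive root), so V_GS = 0.777 V.
I_D = (V_DD − V_GS)/R = (5.35 − 0.777) / 11.6 = 0.394 mA.

I_D = 0.394 mA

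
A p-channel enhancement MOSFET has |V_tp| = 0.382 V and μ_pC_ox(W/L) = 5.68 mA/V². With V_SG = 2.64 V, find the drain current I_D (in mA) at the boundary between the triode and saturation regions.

I_D = 14.5 mA

At the boundary V_SD = V_ov = V_SG − |V_tp| = 2.64 − 0.382 = 2.26 V.
I_D = ½ k_p V_ov² = 0.5 × 5.68 × 2.26² = 14.5 mA.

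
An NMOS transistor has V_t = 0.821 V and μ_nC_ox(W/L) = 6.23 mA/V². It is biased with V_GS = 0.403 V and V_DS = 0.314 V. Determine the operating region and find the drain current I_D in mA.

Cutoff; I_D = 0 mA

V_GS = 0.403 V < V_t = 0.821 V, so the transistor is in cutoff.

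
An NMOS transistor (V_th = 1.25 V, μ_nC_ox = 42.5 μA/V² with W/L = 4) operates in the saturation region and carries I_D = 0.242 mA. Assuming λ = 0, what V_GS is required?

V_GS = 2.94 V

k_n = μ_nC_ox · (W/L) = 0.17 mA/V².
In saturation I_D = ½ k_n (V_GS − V_th)², so V_GS − V_th = √(2 I_D / k_n) = √(2 × 0.242 / 0.17) = 1.69 V.
V_GS = 1.25 + 1.69 = 2.94 V.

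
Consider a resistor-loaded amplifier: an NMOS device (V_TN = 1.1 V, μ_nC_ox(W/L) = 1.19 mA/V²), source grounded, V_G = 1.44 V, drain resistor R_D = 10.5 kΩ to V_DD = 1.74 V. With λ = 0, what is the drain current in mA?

I_D = 0.0688 mA

V_GS = V_G = 1.44 V, so V_ov = 1.44 − 1.1 = 0.34 V.
Assume saturation: I_D = ½ k_n V_ov² = 0.5 × 1.19 × 0.34² = 0.0688 mA, giving V_DS = V_DD − I_D R_D = 1.74 − 0.0688 × 10.5 = 1.02 V.
V_DS = 1.02 V ≥ V_ov = 0.34 V, confirming saturation.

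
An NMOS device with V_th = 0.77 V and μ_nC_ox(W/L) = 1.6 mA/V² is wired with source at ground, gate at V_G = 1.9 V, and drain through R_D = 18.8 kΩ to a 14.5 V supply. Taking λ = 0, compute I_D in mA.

I_D = 0.743 mA

V_GS = V_G = 1.9 V, so V_ov = 1.9 − 0.77 = 1.13 V.
Assume saturation: I_D = ½ k_n V_ov² = 0.5 × 1.6 × 1.13² = 1.02 mA, giving V_DS = V_DD − I_D R_D = 14.5 − 1.02 × 18.8 = -4.7 V.
But -4.7 V < V_ov = 1.13 V, so the device is actually in triode.
In triode I_D = k_n[V_ov V_DS − ½ V_DS²] and I_D = (V_DD − V_DS)/R_D. Equating: 15 V_DS² − 34.99 V_DS + 14.5 = 0, giving V_DS = 0.54 V (the root below V_ov).
I_D = (14.5 − 0.54) / 18.8 = 0.743 mA.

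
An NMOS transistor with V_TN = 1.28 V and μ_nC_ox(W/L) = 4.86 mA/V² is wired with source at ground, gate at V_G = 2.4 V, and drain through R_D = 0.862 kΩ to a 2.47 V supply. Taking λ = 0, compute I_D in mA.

V_GS = V_G = 2.4 V, so V_ov = 2.4 − 1.28 = 1.12 V.
Assume saturation: I_D = ½ k_n V_ov² = 0.5 × 4.86 × 1.12² = 3.05 mA, giving V_DS = V_DD − I_D R_D = 2.47 − 3.05 × 0.862 = -0.158 V.
But -0.158 V < V_ov = 1.12 V, so the device is actually in triode.
In triode I_D = k_n[V_ov V_DS − ½ V_DS²] and I_D = (V_DD − V_DS)/R_D. Equating: 2.09 V_DS² − 5.692 V_DS + 2.47 = 0, giving V_DS = 0.542 V (the root below V_ov).
I_D = (2.47 − 0.542) / 0.862 = 2.24 mA.

I_D = 2.24 mA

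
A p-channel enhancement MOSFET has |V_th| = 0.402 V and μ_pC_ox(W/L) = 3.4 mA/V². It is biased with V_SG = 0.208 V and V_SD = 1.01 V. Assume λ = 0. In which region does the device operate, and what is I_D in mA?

V_SG = 0.208 V < |V_th| = 0.402 V, so the transistor is in cutoff.

Cutoff; I_D = 0 mA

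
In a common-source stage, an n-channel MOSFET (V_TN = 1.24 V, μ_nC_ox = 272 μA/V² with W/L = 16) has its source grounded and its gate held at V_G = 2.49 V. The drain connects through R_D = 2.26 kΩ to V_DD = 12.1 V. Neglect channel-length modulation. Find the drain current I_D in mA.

I_D = 3.40 mA

V_GS = V_G = 2.49 V, so V_ov = 2.49 − 1.24 = 1.25 V.
k_n = μ_nC_ox · (W/L) = 4.352 mA/V².
Assume saturation: I_D = ½ k_n V_ov² = 0.5 × 4.352 × 1.25² = 3.4 mA, giving V_DS = V_DD − I_D R_D = 12.1 − 3.4 × 2.26 = 4.42 V.
V_DS = 4.42 V ≥ V_ov = 1.25 V, confirming saturation.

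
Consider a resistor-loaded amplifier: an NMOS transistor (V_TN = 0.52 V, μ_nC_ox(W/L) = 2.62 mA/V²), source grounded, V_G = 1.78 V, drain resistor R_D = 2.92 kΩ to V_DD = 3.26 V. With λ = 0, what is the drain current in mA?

I_D = 0.996 mA

V_GS = V_G = 1.78 V, so V_ov = 1.78 − 0.52 = 1.26 V.
Assume saturation: I_D = ½ k_n V_ov² = 0.5 × 2.62 × 1.26² = 2.08 mA, giving V_DS = V_DD − I_D R_D = 3.26 − 2.08 × 2.92 = -2.81 V.
But -2.81 V < V_ov = 1.26 V, so the device is actually in triode.
In triode I_D = k_n[V_ov V_DS − ½ V_DS²] and I_D = (V_DD − V_DS)/R_D. Equating: 3.83 V_DS² − 10.64 V_DS + 3.26 = 0, giving V_DS = 0.351 V (the root below V_ov).
I_D = (3.26 − 0.351) / 2.92 = 0.996 mA.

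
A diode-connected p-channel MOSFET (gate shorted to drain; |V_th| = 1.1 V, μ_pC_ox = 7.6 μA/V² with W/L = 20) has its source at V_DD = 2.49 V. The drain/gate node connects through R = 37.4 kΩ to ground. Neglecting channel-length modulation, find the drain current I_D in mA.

I_D = 0.0226 mA

With gate tied to drain, V_SG = V_SD ≥ V_SG − |V_th|, so the device is in saturation.
k_p = μ_pC_ox · (W/L) = 0.152 mA/V².
KCL at the drain: ½ k_p (V_SG − |V_th|)² = (V_DD − V_SG)/R.
Let x = V_SG − 1.1. Then 2.84 x² + x − 1.39 = 0, giving x = 0.545 V (positive root), so V_SG = 1.65 V.
I_D = (V_DD − V_SG)/R = (2.49 − 1.65) / 37.4 = 0.0226 mA.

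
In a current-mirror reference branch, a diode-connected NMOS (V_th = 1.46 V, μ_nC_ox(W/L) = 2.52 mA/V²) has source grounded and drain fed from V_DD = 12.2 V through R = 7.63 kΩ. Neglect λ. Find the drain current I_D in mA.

With gate tied to drain, V_GS = V_DS ≥ V_GS − V_th, so the device is in saturation.
KCL at the drain: ½ k_n (V_GS − V_th)² = (V_DD − V_GS)/R.
Let x = V_GS − 1.46. Then 9.61 x² + x − 10.74 = 0, giving x = 1.01 V (positive root), so V_GS = 2.47 V.
I_D = (V_DD − V_GS)/R = (12.2 − 2.47) / 7.63 = 1.28 mA.

I_D = 1.28 mA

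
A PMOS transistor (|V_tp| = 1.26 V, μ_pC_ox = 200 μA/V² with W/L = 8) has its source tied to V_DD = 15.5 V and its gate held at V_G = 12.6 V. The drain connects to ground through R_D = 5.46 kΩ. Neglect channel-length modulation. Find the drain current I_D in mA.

V_SG = V_DD − V_G = 15.5 − 12.6 = 2.9 V, so V_ov = 2.9 − 1.26 = 1.64 V.
k_p = μ_pC_ox · (W/L) = 1.6 mA/V².
Assume saturation: I_D = ½ k_p V_ov² = 0.5 × 1.6 × 1.64² = 2.15 mA, giving V_SD = V_DD − I_D R_D = 15.5 − 2.15 × 5.46 = 3.75 V.
V_SD = 3.75 V ≥ V_ov = 1.64 V, confirming saturation.

I_D = 2.15 mA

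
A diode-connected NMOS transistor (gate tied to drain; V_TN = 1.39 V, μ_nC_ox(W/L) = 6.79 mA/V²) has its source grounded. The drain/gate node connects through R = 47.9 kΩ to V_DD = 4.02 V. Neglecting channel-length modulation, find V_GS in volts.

With gate tied to drain, V_GS = V_DS ≥ V_GS − V_TN, so the device is in saturation.
KCL at the drain: ½ k_n (V_GS − V_TN)² = (V_DD − V_GS)/R.
Let x = V_GS − 1.39. Then 163 x² + x − 2.63 = 0, giving x = 0.124 V (positive root), so V_GS = 1.51 V.
I_D = (V_DD − V_GS)/R = (4.02 − 1.51) / 47.9 = 0.0523 mA.

V_GS = 1.51 V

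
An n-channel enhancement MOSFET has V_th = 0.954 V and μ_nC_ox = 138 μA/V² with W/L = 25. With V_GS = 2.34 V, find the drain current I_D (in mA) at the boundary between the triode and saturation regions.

At the boundary V_DS = V_ov = V_GS − V_th = 2.34 − 0.954 = 1.39 V.
k_n = μ_nC_ox · (W/L) = 3.45 mA/V².
I_D = ½ k_n V_ov² = 0.5 × 3.45 × 1.39² = 3.31 mA.

I_D = 3.31 mA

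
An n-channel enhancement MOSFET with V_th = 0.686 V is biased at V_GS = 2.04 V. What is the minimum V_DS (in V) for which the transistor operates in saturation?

V_DS,sat = 1.35 V

The boundary between triode and saturation is V_DS = V_GS − V_th = V_ov.
V_ov = 2.04 − 0.686 = 1.35 V.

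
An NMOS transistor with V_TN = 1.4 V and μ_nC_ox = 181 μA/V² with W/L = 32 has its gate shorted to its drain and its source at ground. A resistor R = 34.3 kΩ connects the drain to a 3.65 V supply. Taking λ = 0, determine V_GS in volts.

V_GS = 1.55 V

With gate tied to drain, V_GS = V_DS ≥ V_GS − V_TN, so the device is in saturation.
k_n = μ_nC_ox · (W/L) = 5.792 mA/V².
KCL at the drain: ½ k_n (V_GS − V_TN)² = (V_DD − V_GS)/R.
Let x = V_GS − 1.4. Then 99.3 x² + x − 2.25 = 0, giving x = 0.146 V (positive root), so V_GS = 1.55 V.
I_D = (V_DD − V_GS)/R = (3.65 − 1.55) / 34.3 = 0.0614 mA.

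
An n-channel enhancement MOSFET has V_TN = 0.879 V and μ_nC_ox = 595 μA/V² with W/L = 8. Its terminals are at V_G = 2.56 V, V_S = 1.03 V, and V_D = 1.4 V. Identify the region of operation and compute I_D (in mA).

Triode; I_D = 0.821 mA

V_GS = V_G − V_S = 2.56 − 1.03 = 1.53 V; V_DS = V_D − V_S = 1.4 − 1.03 = 0.37 V.
k_n = μ_nC_ox · (W/L) = 4.76 mA/V².
V_ov = V_GS − V_TN = 1.53 − 0.879 = 0.651 V.
Since V_DS = 0.37 V < V_ov = 0.651 V, the device is in the triode region.
I_D = k_n [V_ov · V_DS − ½ V_DS²] = 4.76 × [0.651 × 0.37 − 0.5 × 0.37²] = 0.821 mA.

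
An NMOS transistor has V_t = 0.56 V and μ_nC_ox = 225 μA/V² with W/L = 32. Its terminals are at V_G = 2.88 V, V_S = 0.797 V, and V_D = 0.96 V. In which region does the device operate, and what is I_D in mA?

V_GS = V_G − V_S = 2.88 − 0.797 = 2.08 V; V_DS = V_D − V_S = 0.96 − 0.797 = 0.163 V.
k_n = μ_nC_ox · (W/L) = 7.2 mA/V².
V_ov = V_GS − V_t = 2.08 − 0.56 = 1.52 V.
Since V_DS = 0.163 V < V_ov = 1.52 V, the device is in the triode region.
I_D = k_n [V_ov · V_DS − ½ V_DS²] = 7.2 × [1.52 × 0.163 − 0.5 × 0.163²] = 1.69 mA.

Triode; I_D = 1.69 mA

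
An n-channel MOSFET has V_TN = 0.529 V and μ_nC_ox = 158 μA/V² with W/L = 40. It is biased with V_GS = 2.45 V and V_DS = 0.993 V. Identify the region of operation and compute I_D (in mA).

k_n = μ_nC_ox · (W/L) = 6.32 mA/V².
V_ov = V_GS − V_TN = 2.45 − 0.529 = 1.92 V.
Since V_DS = 0.993 V < V_ov = 1.92 V, the device is in the triode region.
I_D = k_n [V_ov · V_DS − ½ V_DS²] = 6.32 × [1.92 × 0.993 − 0.5 × 0.993²] = 8.94 mA.

Triode; I_D = 8.94 mA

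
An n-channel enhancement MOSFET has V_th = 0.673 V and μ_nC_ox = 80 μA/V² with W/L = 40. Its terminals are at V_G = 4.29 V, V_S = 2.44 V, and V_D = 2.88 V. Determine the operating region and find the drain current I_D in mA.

Triode; I_D = 1.35 mA

V_GS = V_G − V_S = 4.29 − 2.44 = 1.85 V; V_DS = V_D − V_S = 2.88 − 2.44 = 0.44 V.
k_n = μ_nC_ox · (W/L) = 3.2 mA/V².
V_ov = V_GS − V_th = 1.85 − 0.673 = 1.18 V.
Since V_DS = 0.44 V < V_ov = 1.18 V, the device is in the triode region.
I_D = k_n [V_ov · V_DS − ½ V_DS²] = 3.2 × [1.18 × 0.44 − 0.5 × 0.44²] = 1.35 mA.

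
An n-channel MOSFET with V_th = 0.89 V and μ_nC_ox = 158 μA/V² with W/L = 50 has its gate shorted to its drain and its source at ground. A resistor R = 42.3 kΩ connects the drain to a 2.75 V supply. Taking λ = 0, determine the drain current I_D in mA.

I_D = 0.0415 mA

With gate tied to drain, V_GS = V_DS ≥ V_GS − V_th, so the device is in saturation.
k_n = μ_nC_ox · (W/L) = 7.9 mA/V².
KCL at the drain: ½ k_n (V_GS − V_th)² = (V_DD − V_GS)/R.
Let x = V_GS − 0.89. Then 167 x² + x − 1.86 = 0, giving x = 0.103 V (positive root), so V_GS = 0.993 V.
I_D = (V_DD − V_GS)/R = (2.75 − 0.993) / 42.3 = 0.0415 mA.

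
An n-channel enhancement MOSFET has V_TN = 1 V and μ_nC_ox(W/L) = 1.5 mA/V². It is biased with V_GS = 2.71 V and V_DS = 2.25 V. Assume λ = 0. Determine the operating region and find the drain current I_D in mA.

Saturation; I_D = 2.19 mA

V_ov = V_GS − V_TN = 2.71 − 1 = 1.71 V.
Since V_DS = 2.25 V ≥ V_ov = 1.71 V, the device is in saturation.
I_D = ½ k_n V_ov² = 0.5 × 1.5 × 1.71² = 2.19 mA.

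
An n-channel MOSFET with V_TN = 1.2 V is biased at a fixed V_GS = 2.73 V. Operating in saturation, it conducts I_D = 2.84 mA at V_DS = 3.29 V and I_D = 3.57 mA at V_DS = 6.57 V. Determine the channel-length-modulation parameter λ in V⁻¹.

λ = 0.106 V⁻¹

With V_GS fixed, I_D ∝ (1 + λ V_DS) in saturation, so I_D2/I_D1 = (1 + λ V_DS2)/(1 + λ V_DS1).
3.57/2.84 = 1.257 = (1 + 6.57 λ)/(1 + 3.29 λ).
Solving: λ (I_D1 V_DS2 − I_D2 V_DS1) = I_D2 − I_D1, so λ = (3.57 − 2.84) / (2.84 × 6.57 − 3.57 × 3.29) = 0.73 / 6.91 = 0.106 V⁻¹.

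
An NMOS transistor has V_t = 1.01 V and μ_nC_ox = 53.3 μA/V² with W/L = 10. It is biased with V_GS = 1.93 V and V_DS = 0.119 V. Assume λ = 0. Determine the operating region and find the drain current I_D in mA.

k_n = μ_nC_ox · (W/L) = 0.533 mA/V².
V_ov = V_GS − V_t = 1.93 − 1.01 = 0.92 V.
Since V_DS = 0.119 V < V_ov = 0.92 V, the device is in the triode region.
I_D = k_n [V_ov · V_DS − ½ V_DS²] = 0.533 × [0.92 × 0.119 − 0.5 × 0.119²] = 0.0546 mA.

Triode; I_D = 0.0546 mA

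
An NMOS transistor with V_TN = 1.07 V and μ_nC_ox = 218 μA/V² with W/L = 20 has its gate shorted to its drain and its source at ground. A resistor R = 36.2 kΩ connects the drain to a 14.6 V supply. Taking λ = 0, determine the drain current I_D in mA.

With gate tied to drain, V_GS = V_DS ≥ V_GS − V_TN, so the device is in saturation.
k_n = μ_nC_ox · (W/L) = 4.36 mA/V².
KCL at the drain: ½ k_n (V_GS − V_TN)² = (V_DD − V_GS)/R.
Let x = V_GS − 1.07. Then 78.9 x² + x − 13.53 = 0, giving x = 0.408 V (positive root), so V_GS = 1.48 V.
I_D = (V_DD − V_GS)/R = (14.6 − 1.48) / 36.2 = 0.362 mA.

I_D = 0.362 mA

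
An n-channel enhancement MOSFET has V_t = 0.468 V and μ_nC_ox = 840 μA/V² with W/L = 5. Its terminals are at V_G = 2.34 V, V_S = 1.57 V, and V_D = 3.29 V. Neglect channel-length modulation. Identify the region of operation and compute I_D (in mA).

V_GS = V_G − V_S = 2.34 − 1.57 = 0.77 V; V_DS = V_D − V_S = 3.29 − 1.57 = 1.72 V.
k_n = μ_nC_ox · (W/L) = 4.2 mA/V².
V_ov = V_GS − V_t = 0.77 − 0.468 = 0.302 V.
Since V_DS = 1.72 V ≥ V_ov = 0.302 V, the device is in saturation.
I_D = ½ k_n V_ov² = 0.5 × 4.2 × 0.302² = 0.192 mA.

Saturation; I_D = 0.192 mA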